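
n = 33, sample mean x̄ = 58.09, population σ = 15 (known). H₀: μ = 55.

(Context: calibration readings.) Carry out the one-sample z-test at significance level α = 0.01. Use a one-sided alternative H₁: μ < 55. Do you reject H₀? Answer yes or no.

SE = σ/√n = 15/√33 = 2.6112
z = (x̄−μ₀)/SE = (58.09−55)/2.6112 = 1.1834
p-value (one-sided, H₁ less) = 0.88167
At α=0.01: p ≥ α → fail to reject H₀

reject H₀: no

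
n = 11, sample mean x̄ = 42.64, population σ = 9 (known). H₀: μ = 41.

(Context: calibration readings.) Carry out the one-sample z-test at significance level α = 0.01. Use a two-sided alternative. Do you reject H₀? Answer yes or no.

reject H₀: no

SE = σ/√n = 9/√11 = 2.7136
z = (x̄−μ₀)/SE = (42.64−41)/2.7136 = 0.6044
p-value (two-sided) = 0.54560
At α=0.01: p ≥ α → fail to reject H₀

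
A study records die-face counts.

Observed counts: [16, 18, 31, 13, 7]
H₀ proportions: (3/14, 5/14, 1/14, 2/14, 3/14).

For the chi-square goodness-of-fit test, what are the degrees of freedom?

df = k − 1 = 5 − 1 = 4

degrees of freedom = 4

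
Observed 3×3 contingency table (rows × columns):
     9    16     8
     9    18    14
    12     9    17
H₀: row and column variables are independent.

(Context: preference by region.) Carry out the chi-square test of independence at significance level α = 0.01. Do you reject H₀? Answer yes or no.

reject H₀: no

Row totals [33, 41, 38], col totals [30, 43, 39], n=112
χ² = (9−8.84)²/8.84 + (16−12.67)²/12.67 + (8−11.49)²/11.49 + (9−10.98)²/10.98 + (18−15.74)²/15.74 + (14−14.28)²/14.28 + (12−10.18)²/10.18 + (9−14.59)²/14.59 + (17−13.23)²/13.23 = 6.1664
df = 4
p-value (upper-tail) = 0.18706
At α=0.01: p ≥ α → fail to reject H₀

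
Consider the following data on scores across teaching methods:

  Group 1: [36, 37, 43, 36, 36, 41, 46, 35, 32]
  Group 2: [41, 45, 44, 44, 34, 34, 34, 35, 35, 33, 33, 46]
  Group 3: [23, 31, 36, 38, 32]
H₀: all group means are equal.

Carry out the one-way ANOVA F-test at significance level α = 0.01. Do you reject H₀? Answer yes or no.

Group means [38.00, 38.17, 32.00], grand mean 36.923
SSB = Σnᵢ(x̄ᵢ−x̄)² = 150.179; SSW = ΣΣ(x−x̄ᵢ)² = 599.667
MSB = 150.179/2 = 75.0897; MSW = 599.667/23 = 26.0725
F = MSB/MSW = 2.8800
df = (2, 23)
p-value (upper-tail) = 0.07652
At α=0.01: p ≥ α → fail to reject H₀

reject H₀: no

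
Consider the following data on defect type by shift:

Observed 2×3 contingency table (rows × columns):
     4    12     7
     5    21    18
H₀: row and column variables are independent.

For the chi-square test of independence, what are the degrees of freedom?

df = (r−1)(c−1) = (2−1)·(3−1) = 2

degrees of freedom = 2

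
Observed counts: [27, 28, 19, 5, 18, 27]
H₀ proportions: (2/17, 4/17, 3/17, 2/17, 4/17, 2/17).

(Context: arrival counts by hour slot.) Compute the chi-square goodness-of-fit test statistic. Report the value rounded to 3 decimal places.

test statistic = 32.130

n = 124; E_i = n·p_i = [14.59, 29.18, 21.88, 14.59, 29.18, 14.59]
χ² = (27−14.59)²/14.59 + (28−29.18)²/29.18 + (19−21.88)²/21.88 + (5−14.59)²/14.59 + (18−29.18)²/29.18 + (27−14.59)²/14.59 = 32.1304
df = 5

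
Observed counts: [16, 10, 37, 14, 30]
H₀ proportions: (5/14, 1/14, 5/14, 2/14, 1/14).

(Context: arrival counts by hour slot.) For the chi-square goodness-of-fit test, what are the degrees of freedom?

df = k − 1 = 5 − 1 = 4

degrees of freedom = 4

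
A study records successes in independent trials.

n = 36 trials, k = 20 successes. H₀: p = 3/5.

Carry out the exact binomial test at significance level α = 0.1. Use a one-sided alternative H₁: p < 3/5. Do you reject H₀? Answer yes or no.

reject H₀: no

Exact binomial: n=36, k=20, p₀=3/5=0.6000
P(X≤20) from Σ C(n,i)·p₀^i·(1−p₀)^(n−i)
p-value (one-sided, H₁ less) = 0.35074
At α=0.1: p ≥ α → fail to reject H₀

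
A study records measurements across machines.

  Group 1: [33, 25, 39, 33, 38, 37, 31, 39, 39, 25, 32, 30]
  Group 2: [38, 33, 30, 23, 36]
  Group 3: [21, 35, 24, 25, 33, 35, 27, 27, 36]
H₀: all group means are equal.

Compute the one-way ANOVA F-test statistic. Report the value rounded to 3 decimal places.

Group means [33.42, 32.00, 29.22], grand mean 31.692
SSB = Σnᵢ(x̄ᵢ−x̄)² = 91.066; SSW = ΣΣ(x−x̄ᵢ)² = 676.472
MSB = 91.066/2 = 45.5331; MSW = 676.472/23 = 29.4118
F = MSB/MSW = 1.5481
df = (2, 23)

test statistic = 1.548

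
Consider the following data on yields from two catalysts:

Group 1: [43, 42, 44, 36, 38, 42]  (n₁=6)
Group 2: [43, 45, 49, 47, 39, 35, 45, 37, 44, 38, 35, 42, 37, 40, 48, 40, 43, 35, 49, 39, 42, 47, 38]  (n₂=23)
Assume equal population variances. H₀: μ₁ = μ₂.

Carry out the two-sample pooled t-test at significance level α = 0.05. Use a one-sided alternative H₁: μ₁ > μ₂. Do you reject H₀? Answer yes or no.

reject H₀: no

x̄₁=40.833, s₁=3.125, n₁=6
x̄₂=41.609, s₂=4.570, n₂=23
s_p² = [5·3.125² + 22·4.570²]/27 = 18.8264
SE = √(s_p²·(1/6+1/23)) = 1.9890
t = (40.833−41.609)/1.9890 = -0.3898
df = 27
p-value (one-sided, H₁ greater) = 0.65014
At α=0.05: p ≥ α → fail to reject H₀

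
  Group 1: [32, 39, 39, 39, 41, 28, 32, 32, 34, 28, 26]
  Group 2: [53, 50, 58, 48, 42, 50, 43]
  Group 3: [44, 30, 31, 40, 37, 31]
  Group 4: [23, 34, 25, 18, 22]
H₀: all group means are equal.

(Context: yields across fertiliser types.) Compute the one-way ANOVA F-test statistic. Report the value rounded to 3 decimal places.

test statistic = 21.257

Group means [33.64, 49.14, 35.50, 24.40], grand mean 36.172
SSB = Σnᵢ(x̄ᵢ−x̄)² = 1944.035; SSW = ΣΣ(x−x̄ᵢ)² = 762.103
MSB = 1944.035/3 = 648.0118; MSW = 762.103/25 = 30.4841
F = MSB/MSW = 21.2574
df = (3, 25)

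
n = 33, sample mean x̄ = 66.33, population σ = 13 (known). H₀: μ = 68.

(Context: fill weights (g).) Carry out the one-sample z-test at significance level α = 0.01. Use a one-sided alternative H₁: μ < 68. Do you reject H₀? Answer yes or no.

SE = σ/√n = 13/√33 = 2.2630
z = (x̄−μ₀)/SE = (66.33−68)/2.2630 = -0.7380
p-value (one-sided, H₁ less) = 0.23027
At α=0.01: p ≥ α → fail to reject H₀

reject H₀: no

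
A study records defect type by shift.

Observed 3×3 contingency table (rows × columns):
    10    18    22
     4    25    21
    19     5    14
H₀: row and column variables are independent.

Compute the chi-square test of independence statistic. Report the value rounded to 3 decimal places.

Row totals [50, 50, 38], col totals [33, 48, 57], n=138
χ² = (10−11.96)²/11.96 + (18−17.39)²/17.39 + (22−20.65)²/20.65 + (4−11.96)²/11.96 + (25−17.39)²/17.39 + (21−20.65)²/20.65 + (19−9.09)²/9.09 + (5−13.22)²/13.22 + (14−15.70)²/15.70 = 25.1650
df = 4

test statistic = 25.165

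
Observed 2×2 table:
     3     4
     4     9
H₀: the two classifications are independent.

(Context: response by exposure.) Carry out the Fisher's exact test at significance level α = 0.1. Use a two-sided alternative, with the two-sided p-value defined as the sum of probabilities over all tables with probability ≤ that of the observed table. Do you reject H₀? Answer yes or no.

Margins: r₁=7, r₂=13, c₁=7, c₂=13, n=20
p_obs = C(7,3)·C(13,4)/C(20,7); sum pmf over tables with pmf ≤ p_obs
p-value (two-sided) = 0.65135
At α=0.1: p ≥ α → fail to reject H₀

reject H₀: no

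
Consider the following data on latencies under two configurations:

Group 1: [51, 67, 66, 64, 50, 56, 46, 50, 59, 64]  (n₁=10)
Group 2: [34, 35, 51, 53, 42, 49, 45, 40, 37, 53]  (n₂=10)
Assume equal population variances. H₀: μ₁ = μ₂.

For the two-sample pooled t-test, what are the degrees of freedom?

degrees of freedom = 18

df = n₁ + n₂ − 2 = 10 + 10 − 2 = 18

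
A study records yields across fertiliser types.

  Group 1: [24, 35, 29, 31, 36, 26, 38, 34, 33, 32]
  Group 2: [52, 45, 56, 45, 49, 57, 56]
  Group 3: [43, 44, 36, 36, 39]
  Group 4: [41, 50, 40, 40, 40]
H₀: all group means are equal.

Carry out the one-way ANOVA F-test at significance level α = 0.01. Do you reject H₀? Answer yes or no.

reject H₀: yes

Group means [31.80, 51.43, 39.60, 42.20], grand mean 40.259
SSB = Σnᵢ(x̄ᵢ−x̄)² = 1609.871; SSW = ΣΣ(x−x̄ᵢ)² = 471.314
MSB = 1609.871/3 = 536.6236; MSW = 471.314/23 = 20.4919
F = MSB/MSW = 26.1871
df = (3, 23)
p-value (upper-tail) = 0.00000
At α=0.01: p < α → reject H₀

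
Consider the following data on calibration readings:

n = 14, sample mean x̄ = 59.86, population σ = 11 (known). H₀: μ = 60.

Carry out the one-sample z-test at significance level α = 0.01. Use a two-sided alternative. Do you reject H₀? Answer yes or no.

reject H₀: no

SE = σ/√n = 11/√14 = 2.9399
z = (x̄−μ₀)/SE = (59.86−60)/2.9399 = -0.0476
p-value (two-sided) = 0.96202
At α=0.01: p ≥ α → fail to reject H₀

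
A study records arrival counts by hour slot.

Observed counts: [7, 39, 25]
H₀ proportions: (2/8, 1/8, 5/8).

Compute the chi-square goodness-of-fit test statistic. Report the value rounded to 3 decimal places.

test statistic = 117.225

n = 71; E_i = n·p_i = [17.75, 8.88, 44.38]
χ² = (7−17.75)²/17.75 + (39−8.88)²/8.88 + (25−44.38)²/44.38 = 117.2254
df = 2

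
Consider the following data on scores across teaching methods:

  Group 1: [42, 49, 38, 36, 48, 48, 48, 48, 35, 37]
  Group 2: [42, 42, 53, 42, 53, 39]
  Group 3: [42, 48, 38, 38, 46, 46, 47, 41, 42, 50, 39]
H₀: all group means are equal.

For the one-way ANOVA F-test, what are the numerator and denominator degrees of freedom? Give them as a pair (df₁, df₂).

degrees of freedom = [2, 24]

k = 3 groups, N = 27 total
df = (k−1, N−k) = (3−1, 27−3) = (2, 24)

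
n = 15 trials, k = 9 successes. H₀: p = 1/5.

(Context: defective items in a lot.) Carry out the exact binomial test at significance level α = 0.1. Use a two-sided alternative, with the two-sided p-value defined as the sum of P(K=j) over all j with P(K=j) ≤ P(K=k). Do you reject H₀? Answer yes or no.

reject H₀: yes

Exact binomial: n=15, k=9, p₀=1/5=0.2000
P(X=j) = C(n,j)·p₀^j·(1−p₀)^(n−j); p = Σ P(X=j) over j with P(X=j) ≤ P(X=9)
p-value (two-sided) = 0.00078
At α=0.1: p < α → reject H₀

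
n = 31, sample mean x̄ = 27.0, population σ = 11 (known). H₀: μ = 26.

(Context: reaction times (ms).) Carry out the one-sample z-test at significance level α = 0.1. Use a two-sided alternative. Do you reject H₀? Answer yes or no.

SE = σ/√n = 11/√31 = 1.9757
z = (x̄−μ₀)/SE = (27.0−26)/1.9757 = 0.5062
p-value (two-sided) = 0.61274
At α=0.1: p ≥ α → fail to reject H₀

reject H₀: no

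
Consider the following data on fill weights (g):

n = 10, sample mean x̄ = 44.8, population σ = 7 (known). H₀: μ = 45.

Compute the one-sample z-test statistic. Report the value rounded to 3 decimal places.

SE = σ/√n = 7/√10 = 2.2136
z = (x̄−μ₀)/SE = (44.8−45)/2.2136 = -0.0904

test statistic = -0.090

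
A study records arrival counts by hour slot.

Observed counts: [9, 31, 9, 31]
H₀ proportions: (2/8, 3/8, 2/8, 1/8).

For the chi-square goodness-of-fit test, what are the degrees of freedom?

df = k − 1 = 4 − 1 = 3

degrees of freedom = 3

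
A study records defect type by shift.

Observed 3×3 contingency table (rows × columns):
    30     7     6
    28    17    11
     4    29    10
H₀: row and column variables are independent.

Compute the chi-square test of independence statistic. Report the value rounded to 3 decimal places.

test statistic = 36.132

Row totals [43, 56, 43], col totals [62, 53, 27], n=142
χ² = (30−18.77)²/18.77 + (7−16.05)²/16.05 + (6−8.18)²/8.18 + (28−24.45)²/24.45 + (17−20.90)²/20.90 + (11−10.65)²/10.65 + (4−18.77)²/18.77 + (29−16.05)²/16.05 + (10−8.18)²/8.18 = 36.1324
df = 4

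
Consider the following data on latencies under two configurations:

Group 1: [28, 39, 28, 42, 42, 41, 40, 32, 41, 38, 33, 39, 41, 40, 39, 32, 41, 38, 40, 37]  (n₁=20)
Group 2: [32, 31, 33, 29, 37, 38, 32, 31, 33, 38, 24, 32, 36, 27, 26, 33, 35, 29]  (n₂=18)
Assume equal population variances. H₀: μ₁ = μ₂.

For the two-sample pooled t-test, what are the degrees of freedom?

degrees of freedom = 36

df = n₁ + n₂ − 2 = 20 + 18 − 2 = 36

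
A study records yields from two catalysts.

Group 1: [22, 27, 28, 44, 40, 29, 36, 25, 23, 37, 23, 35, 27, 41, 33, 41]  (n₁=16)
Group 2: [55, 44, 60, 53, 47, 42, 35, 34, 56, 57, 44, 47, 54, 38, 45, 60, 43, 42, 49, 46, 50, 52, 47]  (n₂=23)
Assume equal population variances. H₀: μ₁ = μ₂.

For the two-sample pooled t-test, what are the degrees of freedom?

df = n₁ + n₂ − 2 = 16 + 23 − 2 = 37

degrees of freedom = 37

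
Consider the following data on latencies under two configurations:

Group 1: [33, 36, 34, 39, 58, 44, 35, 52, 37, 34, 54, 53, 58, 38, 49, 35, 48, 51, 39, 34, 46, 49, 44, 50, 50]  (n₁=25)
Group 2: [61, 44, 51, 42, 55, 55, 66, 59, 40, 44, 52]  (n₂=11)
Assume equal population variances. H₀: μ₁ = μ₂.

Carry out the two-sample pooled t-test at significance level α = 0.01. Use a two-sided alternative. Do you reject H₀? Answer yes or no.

reject H₀: no

x̄₁=44.000, s₁=8.190, n₁=25
x̄₂=51.727, s₂=8.463, n₂=11
s_p² = [24·8.190² + 10·8.463²]/34 = 68.4171
SE = √(s_p²·(1/25+1/11)) = 2.9927
t = (44.000−51.727)/2.9927 = -2.5820
df = 34
p-value (two-sided) = 0.01430
At α=0.01: p ≥ α → fail to reject H₀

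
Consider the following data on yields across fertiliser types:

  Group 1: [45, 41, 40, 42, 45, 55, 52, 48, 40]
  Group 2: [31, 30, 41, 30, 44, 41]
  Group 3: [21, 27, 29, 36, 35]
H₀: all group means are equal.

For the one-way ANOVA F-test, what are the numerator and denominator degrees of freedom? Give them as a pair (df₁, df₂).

degrees of freedom = [2, 17]

k = 3 groups, N = 20 total
df = (k−1, N−k) = (3−1, 20−3) = (2, 17)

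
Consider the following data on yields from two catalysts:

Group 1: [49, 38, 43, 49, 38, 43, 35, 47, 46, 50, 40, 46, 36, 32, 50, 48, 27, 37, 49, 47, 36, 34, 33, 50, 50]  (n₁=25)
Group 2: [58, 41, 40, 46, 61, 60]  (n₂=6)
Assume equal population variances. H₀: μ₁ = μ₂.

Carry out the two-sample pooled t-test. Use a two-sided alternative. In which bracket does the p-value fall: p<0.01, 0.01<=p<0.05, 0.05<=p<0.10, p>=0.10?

x̄₁=42.120, s₁=6.996, n₁=25
x̄₂=51.000, s₂=9.757, n₂=6
s_p² = [24·6.996² + 5·9.757²]/29 = 56.9186
SE = √(s_p²·(1/25+1/6)) = 3.4297
t = (42.120−51.000)/3.4297 = -2.5891
df = 29
p-value (two-sided) = 0.01489
→ bracket: 0.01<=p<0.05

p-value bracket: 0.01<=p<0.05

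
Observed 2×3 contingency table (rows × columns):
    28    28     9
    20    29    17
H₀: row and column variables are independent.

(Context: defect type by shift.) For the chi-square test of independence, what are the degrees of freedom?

df = (r−1)(c−1) = (2−1)·(3−1) = 2

degrees of freedom = 2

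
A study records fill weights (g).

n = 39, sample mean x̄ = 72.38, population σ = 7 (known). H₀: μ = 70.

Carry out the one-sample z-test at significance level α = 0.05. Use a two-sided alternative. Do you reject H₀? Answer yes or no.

SE = σ/√n = 7/√39 = 1.1209
z = (x̄−μ₀)/SE = (72.38−70)/1.1209 = 2.1233
p-value (two-sided) = 0.03373
At α=0.05: p < α → reject H₀

reject H₀: yes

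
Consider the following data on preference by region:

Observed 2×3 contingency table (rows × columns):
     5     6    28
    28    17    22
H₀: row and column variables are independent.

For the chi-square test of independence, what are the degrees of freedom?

degrees of freedom = 2

df = (r−1)(c−1) = (2−1)·(3−1) = 2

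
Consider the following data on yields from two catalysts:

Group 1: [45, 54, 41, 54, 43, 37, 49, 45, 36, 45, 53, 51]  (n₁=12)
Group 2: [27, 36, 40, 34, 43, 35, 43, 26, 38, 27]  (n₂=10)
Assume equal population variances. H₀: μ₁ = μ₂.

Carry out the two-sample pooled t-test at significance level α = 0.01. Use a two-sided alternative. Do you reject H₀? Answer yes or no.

reject H₀: yes

x̄₁=46.083, s₁=6.244, n₁=12
x̄₂=34.900, s₂=6.437, n₂=10
s_p² = [11·6.244² + 9·6.437²]/20 = 40.0908
SE = √(s_p²·(1/12+1/10)) = 2.7111
t = (46.083−34.900)/2.7111 = 4.1250
df = 20
p-value (two-sided) = 0.00053
At α=0.01: p < α → reject H₀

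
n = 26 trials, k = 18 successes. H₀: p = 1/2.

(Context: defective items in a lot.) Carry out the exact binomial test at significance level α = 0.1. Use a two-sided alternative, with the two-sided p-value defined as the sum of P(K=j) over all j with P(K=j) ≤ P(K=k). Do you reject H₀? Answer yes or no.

reject H₀: yes

Exact binomial: n=26, k=18, p₀=1/2=0.5000
P(X=j) = C(n,j)·p₀^j·(1−p₀)^(n−j); p = Σ P(X=j) over j with P(X=j) ≤ P(X=18)
p-value (two-sided) = 0.07552
At α=0.1: p < α → reject H₀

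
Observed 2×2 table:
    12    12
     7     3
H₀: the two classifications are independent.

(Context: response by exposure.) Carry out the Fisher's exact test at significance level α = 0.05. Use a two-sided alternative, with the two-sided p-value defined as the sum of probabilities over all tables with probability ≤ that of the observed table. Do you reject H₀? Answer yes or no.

reject H₀: no

Margins: r₁=24, r₂=10, c₁=19, c₂=15, n=34
p_obs = C(24,12)·C(10,7)/C(34,19); sum pmf over tables with pmf ≤ p_obs
p-value (two-sided) = 0.45127
At α=0.05: p ≥ α → fail to reject H₀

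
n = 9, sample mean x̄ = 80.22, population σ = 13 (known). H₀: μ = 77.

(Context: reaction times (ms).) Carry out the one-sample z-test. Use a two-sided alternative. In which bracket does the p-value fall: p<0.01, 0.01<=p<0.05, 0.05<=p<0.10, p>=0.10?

p-value bracket: p>=0.10

SE = σ/√n = 13/√9 = 4.3333
z = (x̄−μ₀)/SE = (80.22−77)/4.3333 = 0.7431
p-value (two-sided) = 0.45744
→ bracket: p>=0.10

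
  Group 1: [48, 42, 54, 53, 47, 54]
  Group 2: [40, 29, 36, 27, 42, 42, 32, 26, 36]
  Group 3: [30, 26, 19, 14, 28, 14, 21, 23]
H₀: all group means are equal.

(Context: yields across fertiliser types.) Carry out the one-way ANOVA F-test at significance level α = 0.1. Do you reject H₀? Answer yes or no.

reject H₀: yes

Group means [49.67, 34.44, 21.88], grand mean 34.043
SSB = Σnᵢ(x̄ᵢ−x̄)² = 2650.526; SSW = ΣΣ(x−x̄ᵢ)² = 684.431
MSB = 2650.526/2 = 1325.2630; MSW = 684.431/20 = 34.2215
F = MSB/MSW = 38.7260
df = (2, 20)
p-value (upper-tail) = 0.00000
At α=0.1: p < α → reject H₀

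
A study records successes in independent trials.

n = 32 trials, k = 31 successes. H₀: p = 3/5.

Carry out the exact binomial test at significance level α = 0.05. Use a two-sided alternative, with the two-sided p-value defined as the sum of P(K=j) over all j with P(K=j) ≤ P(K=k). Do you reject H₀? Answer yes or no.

Exact binomial: n=32, k=31, p₀=3/5=0.6000
P(X=j) = C(n,j)·p₀^j·(1−p₀)^(n−j); p = Σ P(X=j) over j with P(X=j) ≤ P(X=31)
p-value (two-sided) = 0.00000
At α=0.05: p < α → reject H₀

reject H₀: yes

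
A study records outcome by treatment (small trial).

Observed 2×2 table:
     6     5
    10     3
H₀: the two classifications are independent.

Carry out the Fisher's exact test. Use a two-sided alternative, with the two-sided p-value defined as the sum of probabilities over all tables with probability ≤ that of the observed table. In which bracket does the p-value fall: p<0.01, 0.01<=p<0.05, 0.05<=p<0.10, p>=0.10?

p-value bracket: p>=0.10

Margins: r₁=11, r₂=13, c₁=16, c₂=8, n=24
p_obs = C(11,6)·C(13,10)/C(24,16); sum pmf over tables with pmf ≤ p_obs
p-value (two-sided) = 0.39045
→ bracket: p>=0.10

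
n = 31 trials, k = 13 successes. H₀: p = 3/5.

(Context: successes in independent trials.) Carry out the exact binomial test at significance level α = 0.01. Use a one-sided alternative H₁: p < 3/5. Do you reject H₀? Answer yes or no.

reject H₀: no

Exact binomial: n=31, k=13, p₀=3/5=0.6000
P(X≤13) from Σ C(n,i)·p₀^i·(1−p₀)^(n−i)
p-value (one-sided, H₁ less) = 0.03199
At α=0.01: p ≥ α → fail to reject H₀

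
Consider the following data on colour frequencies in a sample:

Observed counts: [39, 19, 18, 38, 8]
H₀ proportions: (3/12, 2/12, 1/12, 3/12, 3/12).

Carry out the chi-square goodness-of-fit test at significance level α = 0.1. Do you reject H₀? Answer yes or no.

reject H₀: yes

n = 122; E_i = n·p_i = [30.50, 20.33, 10.17, 30.50, 30.50]
χ² = (39−30.50)²/30.50 + (19−20.33)²/20.33 + (18−10.17)²/10.17 + (38−30.50)²/30.50 + (8−30.50)²/30.50 = 26.9344
df = 4
p-value (upper-tail) = 0.00002
At α=0.1: p < α → reject H₀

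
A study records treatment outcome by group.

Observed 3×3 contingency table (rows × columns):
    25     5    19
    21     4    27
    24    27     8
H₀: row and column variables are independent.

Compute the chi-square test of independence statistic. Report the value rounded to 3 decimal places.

Row totals [49, 52, 59], col totals [70, 36, 54], n=160
χ² = (25−21.44)²/21.44 + (5−11.03)²/11.03 + (19−16.54)²/16.54 + (21−22.75)²/22.75 + (4−11.70)²/11.70 + (27−17.55)²/17.55 + (24−25.81)²/25.81 + (27−13.28)²/13.28 + (8−19.91)²/19.91 = 35.9860
df = 4

test statistic = 35.986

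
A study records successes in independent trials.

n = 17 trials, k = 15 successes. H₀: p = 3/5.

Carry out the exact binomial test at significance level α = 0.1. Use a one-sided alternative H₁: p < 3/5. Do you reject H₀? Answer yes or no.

Exact binomial: n=17, k=15, p₀=3/5=0.6000
P(X≤15) from Σ C(n,i)·p₀^i·(1−p₀)^(n−i)
p-value (one-sided, H₁ less) = 0.99791
At α=0.1: p ≥ α → fail to reject H₀

reject H₀: no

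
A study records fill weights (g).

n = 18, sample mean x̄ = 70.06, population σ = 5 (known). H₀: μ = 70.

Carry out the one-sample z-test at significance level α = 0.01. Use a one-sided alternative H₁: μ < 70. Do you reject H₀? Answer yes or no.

reject H₀: no

SE = σ/√n = 5/√18 = 1.1785
z = (x̄−μ₀)/SE = (70.06−70)/1.1785 = 0.0509
p-value (one-sided, H₁ less) = 0.52030
At α=0.01: p ≥ α → fail to reject H₀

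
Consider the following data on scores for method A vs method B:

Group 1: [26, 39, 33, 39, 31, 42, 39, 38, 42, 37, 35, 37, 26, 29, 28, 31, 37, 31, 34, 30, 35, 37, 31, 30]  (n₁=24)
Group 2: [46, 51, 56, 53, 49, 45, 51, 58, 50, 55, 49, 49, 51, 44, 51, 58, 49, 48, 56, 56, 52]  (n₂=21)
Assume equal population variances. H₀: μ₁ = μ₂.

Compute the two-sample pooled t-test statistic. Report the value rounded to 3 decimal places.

test statistic = -13.032

x̄₁=34.042, s₁=4.732, n₁=24
x̄₂=51.286, s₂=4.051, n₂=21
s_p² = [23·4.732² + 20·4.051²]/43 = 19.6103
SE = √(s_p²·(1/24+1/21)) = 1.3232
t = (34.042−51.286)/1.3232 = -13.0318
df = 43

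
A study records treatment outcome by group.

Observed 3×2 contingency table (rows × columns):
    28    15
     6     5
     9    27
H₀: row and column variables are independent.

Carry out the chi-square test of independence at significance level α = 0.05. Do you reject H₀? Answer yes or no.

reject H₀: yes

Row totals [43, 11, 36], col totals [43, 47], n=90
χ² = (28−20.54)²/20.54 + (15−22.46)²/22.46 + (6−5.26)²/5.26 + (5−5.74)²/5.74 + (9−17.20)²/17.20 + (27−18.80)²/18.80 = 12.8688
df = 2
p-value (upper-tail) = 0.00161
At α=0.05: p < α → reject H₀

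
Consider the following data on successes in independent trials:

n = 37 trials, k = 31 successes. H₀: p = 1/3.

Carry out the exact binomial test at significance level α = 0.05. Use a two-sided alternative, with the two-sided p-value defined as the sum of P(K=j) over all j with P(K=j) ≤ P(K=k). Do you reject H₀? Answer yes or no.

reject H₀: yes

Exact binomial: n=37, k=31, p₀=1/3=0.3333
P(X=j) = C(n,j)·p₀^j·(1−p₀)^(n−j); p = Σ P(X=j) over j with P(X=j) ≤ P(X=31)
p-value (two-sided) = 0.00000
At α=0.05: p < α → reject H₀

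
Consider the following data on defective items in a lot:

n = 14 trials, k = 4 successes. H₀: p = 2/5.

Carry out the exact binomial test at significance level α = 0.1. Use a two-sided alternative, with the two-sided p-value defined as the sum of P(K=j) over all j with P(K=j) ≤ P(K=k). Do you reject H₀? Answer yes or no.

Exact binomial: n=14, k=4, p₀=2/5=0.4000
P(X=j) = C(n,j)·p₀^j·(1−p₀)^(n−j); p = Σ P(X=j) over j with P(X=j) ≤ P(X=4)
p-value (two-sided) = 0.42940
At α=0.1: p ≥ α → fail to reject H₀

reject H₀: no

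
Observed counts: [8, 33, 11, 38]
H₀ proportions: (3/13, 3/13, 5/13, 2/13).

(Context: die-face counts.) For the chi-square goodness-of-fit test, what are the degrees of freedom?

df = k − 1 = 4 − 1 = 3

degrees of freedom = 3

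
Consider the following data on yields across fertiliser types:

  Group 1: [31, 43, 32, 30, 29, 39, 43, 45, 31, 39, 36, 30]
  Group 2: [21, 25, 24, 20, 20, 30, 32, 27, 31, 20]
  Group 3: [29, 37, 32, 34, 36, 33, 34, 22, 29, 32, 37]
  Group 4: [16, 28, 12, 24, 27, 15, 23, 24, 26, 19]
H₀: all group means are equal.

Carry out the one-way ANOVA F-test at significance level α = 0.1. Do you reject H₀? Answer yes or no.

Group means [35.67, 25.00, 32.27, 21.40], grand mean 29.000
SSB = Σnᵢ(x̄ᵢ−x̄)² = 1388.752; SSW = ΣΣ(x−x̄ᵢ)² = 1057.248
MSB = 1388.752/3 = 462.9172; MSW = 1057.248/39 = 27.1089
F = MSB/MSW = 17.0762
df = (3, 39)
p-value (upper-tail) = 0.00000
At α=0.1: p < α → reject H₀

reject H₀: yes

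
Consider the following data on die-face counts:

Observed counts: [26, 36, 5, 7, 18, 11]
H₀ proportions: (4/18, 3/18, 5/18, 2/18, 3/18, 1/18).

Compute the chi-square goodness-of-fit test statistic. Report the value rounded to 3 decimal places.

test statistic = 47.204

n = 103; E_i = n·p_i = [22.89, 17.17, 28.61, 11.44, 17.17, 5.72]
χ² = (26−22.89)²/22.89 + (36−17.17)²/17.17 + (5−28.61)²/28.61 + (7−11.44)²/11.44 + (18−17.17)²/17.17 + (11−5.72)²/5.72 = 47.2039
df = 5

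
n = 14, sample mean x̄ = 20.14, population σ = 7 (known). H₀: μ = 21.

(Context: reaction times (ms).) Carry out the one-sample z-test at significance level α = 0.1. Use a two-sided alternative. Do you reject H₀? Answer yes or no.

SE = σ/√n = 7/√14 = 1.8708
z = (x̄−μ₀)/SE = (20.14−21)/1.8708 = -0.4597
p-value (two-sided) = 0.64574
At α=0.1: p ≥ α → fail to reject H₀

reject H₀: no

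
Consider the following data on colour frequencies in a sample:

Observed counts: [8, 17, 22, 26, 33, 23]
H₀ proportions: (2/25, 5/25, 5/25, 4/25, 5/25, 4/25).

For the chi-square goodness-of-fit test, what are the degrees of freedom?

degrees of freedom = 5

df = k − 1 = 6 − 1 = 5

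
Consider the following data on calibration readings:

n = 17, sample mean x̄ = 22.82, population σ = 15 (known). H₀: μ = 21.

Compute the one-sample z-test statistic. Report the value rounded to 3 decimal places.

test statistic = 0.500

SE = σ/√n = 15/√17 = 3.6380
z = (x̄−μ₀)/SE = (22.82−21)/3.6380 = 0.5003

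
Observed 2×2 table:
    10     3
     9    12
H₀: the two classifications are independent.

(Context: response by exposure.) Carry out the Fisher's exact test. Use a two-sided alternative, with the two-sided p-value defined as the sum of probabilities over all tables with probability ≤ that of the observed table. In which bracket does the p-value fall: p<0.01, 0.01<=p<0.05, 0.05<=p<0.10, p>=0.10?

Margins: r₁=13, r₂=21, c₁=19, c₂=15, n=34
p_obs = C(13,10)·C(21,9)/C(34,19); sum pmf over tables with pmf ≤ p_obs
p-value (two-sided) = 0.07899
→ bracket: 0.05<=p<0.10

p-value bracket: 0.05<=p<0.10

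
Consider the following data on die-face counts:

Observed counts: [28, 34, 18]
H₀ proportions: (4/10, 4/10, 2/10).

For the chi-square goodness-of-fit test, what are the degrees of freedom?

df = k − 1 = 3 − 1 = 2

degrees of freedom = 2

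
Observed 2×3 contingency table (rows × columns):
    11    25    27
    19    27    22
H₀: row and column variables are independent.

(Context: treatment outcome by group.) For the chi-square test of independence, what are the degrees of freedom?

degrees of freedom = 2

df = (r−1)(c−1) = (2−1)·(3−1) = 2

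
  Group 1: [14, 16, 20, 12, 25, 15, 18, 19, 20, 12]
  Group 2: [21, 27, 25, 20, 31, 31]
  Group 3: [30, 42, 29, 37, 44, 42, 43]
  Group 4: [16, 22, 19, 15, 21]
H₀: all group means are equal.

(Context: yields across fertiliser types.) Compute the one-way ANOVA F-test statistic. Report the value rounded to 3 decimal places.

Group means [17.10, 25.83, 38.14, 18.60], grand mean 24.500
SSB = Σnᵢ(x̄ᵢ−x̄)² = 2035.210; SSW = ΣΣ(x−x̄ᵢ)² = 539.790
MSB = 2035.210/3 = 678.4032; MSW = 539.790/24 = 22.4913
F = MSB/MSW = 30.1630
df = (3, 24)

test statistic = 30.163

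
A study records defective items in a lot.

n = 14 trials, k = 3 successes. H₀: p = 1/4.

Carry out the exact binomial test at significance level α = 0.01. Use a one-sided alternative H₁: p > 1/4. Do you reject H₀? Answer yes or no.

Exact binomial: n=14, k=3, p₀=1/4=0.2500
P(X≥3) from Σ C(n,i)·p₀^i·(1−p₀)^(n−i)
p-value (one-sided, H₁ greater) = 0.71887
At α=0.01: p ≥ α → fail to reject H₀

reject H₀: no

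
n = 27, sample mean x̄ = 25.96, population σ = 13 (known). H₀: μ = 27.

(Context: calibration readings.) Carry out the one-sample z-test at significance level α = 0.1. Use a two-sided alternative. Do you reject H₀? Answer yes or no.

SE = σ/√n = 13/√27 = 2.5019
z = (x̄−μ₀)/SE = (25.96−27)/2.5019 = -0.4157
p-value (two-sided) = 0.67764
At α=0.1: p ≥ α → fail to reject H₀

reject H₀: no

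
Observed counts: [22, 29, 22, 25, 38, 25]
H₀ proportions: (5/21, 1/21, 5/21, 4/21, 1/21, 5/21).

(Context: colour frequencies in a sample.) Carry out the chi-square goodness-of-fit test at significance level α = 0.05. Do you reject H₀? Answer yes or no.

n = 161; E_i = n·p_i = [38.33, 7.67, 38.33, 30.67, 7.67, 38.33]
χ² = (22−38.33)²/38.33 + (29−7.67)²/7.67 + (22−38.33)²/38.33 + (25−30.67)²/30.67 + (38−7.67)²/7.67 + (25−38.33)²/38.33 = 198.9804
df = 5
p-value (upper-tail) = 0.00000
At α=0.05: p < α → reject H₀

reject H₀: yes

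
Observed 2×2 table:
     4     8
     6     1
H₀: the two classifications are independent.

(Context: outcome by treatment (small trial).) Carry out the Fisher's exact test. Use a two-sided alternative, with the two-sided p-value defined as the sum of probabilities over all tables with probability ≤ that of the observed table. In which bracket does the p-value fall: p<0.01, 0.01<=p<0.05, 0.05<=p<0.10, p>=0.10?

Margins: r₁=12, r₂=7, c₁=10, c₂=9, n=19
p_obs = C(12,4)·C(7,6)/C(19,10); sum pmf over tables with pmf ≤ p_obs
p-value (two-sided) = 0.05728
→ bracket: 0.05<=p<0.10

p-value bracket: 0.05<=p<0.10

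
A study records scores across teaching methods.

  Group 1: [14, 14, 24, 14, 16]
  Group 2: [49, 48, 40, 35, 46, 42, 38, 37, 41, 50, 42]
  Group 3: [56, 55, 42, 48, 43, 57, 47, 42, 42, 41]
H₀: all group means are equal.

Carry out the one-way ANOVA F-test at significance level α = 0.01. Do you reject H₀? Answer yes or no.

reject H₀: yes

Group means [16.40, 42.55, 47.30], grand mean 39.346
SSB = Σnᵢ(x̄ᵢ−x̄)² = 3377.857; SSW = ΣΣ(x−x̄ᵢ)² = 704.027
MSB = 3377.857/2 = 1688.9287; MSW = 704.027/23 = 30.6099
F = MSB/MSW = 55.1759
df = (2, 23)
p-value (upper-tail) = 0.00000
At α=0.01: p < α → reject H₀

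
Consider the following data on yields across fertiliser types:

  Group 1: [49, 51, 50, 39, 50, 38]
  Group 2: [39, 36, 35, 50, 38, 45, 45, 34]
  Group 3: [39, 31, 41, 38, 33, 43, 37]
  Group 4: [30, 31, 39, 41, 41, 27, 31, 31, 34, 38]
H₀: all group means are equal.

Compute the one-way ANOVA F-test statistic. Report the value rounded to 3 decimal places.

test statistic = 6.713

Group means [46.17, 40.25, 37.43, 34.30], grand mean 38.839
SSB = Σnᵢ(x̄ᵢ−x̄)² = 558.046; SSW = ΣΣ(x−x̄ᵢ)² = 748.148
MSB = 558.046/3 = 186.0153; MSW = 748.148/27 = 27.7092
F = MSB/MSW = 6.7131
df = (3, 27)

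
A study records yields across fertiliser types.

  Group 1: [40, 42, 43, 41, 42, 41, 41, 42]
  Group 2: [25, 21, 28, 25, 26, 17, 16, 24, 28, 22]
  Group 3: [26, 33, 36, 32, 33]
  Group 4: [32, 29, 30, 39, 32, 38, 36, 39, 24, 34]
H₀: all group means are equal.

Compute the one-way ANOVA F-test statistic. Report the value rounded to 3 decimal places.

Group means [41.50, 23.20, 32.00, 33.30], grand mean 32.030
SSB = Σnᵢ(x̄ᵢ−x̄)² = 1513.270; SSW = ΣΣ(x−x̄ᵢ)² = 431.700
MSB = 1513.270/3 = 504.4232; MSW = 431.700/29 = 14.8862
F = MSB/MSW = 33.8853
df = (3, 29)

test statistic = 33.885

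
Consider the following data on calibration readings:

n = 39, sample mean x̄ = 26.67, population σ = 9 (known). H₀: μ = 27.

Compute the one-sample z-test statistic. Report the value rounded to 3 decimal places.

SE = σ/√n = 9/√39 = 1.4412
z = (x̄−μ₀)/SE = (26.67−27)/1.4412 = -0.2290

test statistic = -0.229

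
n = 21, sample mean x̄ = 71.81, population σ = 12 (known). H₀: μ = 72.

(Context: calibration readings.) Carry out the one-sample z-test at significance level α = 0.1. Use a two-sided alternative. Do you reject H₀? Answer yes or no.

reject H₀: no

SE = σ/√n = 12/√21 = 2.6186
z = (x̄−μ₀)/SE = (71.81−72)/2.6186 = -0.0726
p-value (two-sided) = 0.94216
At α=0.1: p ≥ α → fail to reject H₀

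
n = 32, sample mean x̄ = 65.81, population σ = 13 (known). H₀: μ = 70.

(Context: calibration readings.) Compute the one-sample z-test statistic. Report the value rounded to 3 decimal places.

test statistic = -1.823

SE = σ/√n = 13/√32 = 2.2981
z = (x̄−μ₀)/SE = (65.81−70)/2.2981 = -1.8232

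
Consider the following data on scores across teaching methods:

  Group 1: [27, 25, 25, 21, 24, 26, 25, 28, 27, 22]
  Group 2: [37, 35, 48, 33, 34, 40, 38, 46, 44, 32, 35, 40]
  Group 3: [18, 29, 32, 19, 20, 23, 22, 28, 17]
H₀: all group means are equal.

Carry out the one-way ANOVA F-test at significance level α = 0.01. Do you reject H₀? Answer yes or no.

Group means [25.00, 38.50, 23.11], grand mean 29.677
SSB = Σnᵢ(x̄ᵢ−x̄)² = 1540.885; SSW = ΣΣ(x−x̄ᵢ)² = 573.889
MSB = 1540.885/2 = 770.4427; MSW = 573.889/28 = 20.4960
F = MSB/MSW = 37.5898
df = (2, 28)
p-value (upper-tail) = 0.00000
At α=0.01: p < α → reject H₀

reject H₀: yes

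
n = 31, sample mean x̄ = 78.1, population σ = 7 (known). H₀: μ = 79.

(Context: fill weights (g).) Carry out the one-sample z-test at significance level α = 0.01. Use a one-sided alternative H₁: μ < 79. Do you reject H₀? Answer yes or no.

SE = σ/√n = 7/√31 = 1.2572
z = (x̄−μ₀)/SE = (78.1−79)/1.2572 = -0.7159
p-value (one-sided, H₁ less) = 0.23704
At α=0.01: p ≥ α → fail to reject H₀

reject H₀: no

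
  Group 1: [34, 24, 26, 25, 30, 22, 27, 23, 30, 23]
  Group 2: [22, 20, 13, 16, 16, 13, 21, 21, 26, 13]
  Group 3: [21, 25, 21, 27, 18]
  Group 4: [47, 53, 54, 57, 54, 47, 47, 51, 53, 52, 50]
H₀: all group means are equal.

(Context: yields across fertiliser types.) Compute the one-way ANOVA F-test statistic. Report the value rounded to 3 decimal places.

test statistic = 150.915

Group means [26.40, 18.10, 22.40, 51.36], grand mean 31.167
SSB = Σnᵢ(x̄ᵢ−x̄)² = 6805.955; SSW = ΣΣ(x−x̄ᵢ)² = 481.045
MSB = 6805.955/3 = 2268.6515; MSW = 481.045/32 = 15.0327
F = MSB/MSW = 150.9147
df = (3, 32)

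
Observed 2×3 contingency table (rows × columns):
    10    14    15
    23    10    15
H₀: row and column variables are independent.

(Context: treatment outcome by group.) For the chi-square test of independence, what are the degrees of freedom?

df = (r−1)(c−1) = (2−1)·(3−1) = 2

degrees of freedom = 2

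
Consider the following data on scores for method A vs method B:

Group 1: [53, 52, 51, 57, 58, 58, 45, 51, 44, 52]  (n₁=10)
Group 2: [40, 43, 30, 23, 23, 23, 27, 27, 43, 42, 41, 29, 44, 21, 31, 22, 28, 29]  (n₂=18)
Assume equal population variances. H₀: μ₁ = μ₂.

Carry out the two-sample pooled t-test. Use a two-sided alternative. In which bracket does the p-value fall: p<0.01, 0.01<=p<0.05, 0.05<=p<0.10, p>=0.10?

p-value bracket: p<0.01

x̄₁=52.100, s₁=4.864, n₁=10
x̄₂=31.444, s₂=8.326, n₂=18
s_p² = [9·4.864² + 17·8.326²]/26 = 53.5132
SE = √(s_p²·(1/10+1/18)) = 2.8852
t = (52.100−31.444)/2.8852 = 7.1592
df = 26
p-value (two-sided) = 0.00000
→ bracket: p<0.01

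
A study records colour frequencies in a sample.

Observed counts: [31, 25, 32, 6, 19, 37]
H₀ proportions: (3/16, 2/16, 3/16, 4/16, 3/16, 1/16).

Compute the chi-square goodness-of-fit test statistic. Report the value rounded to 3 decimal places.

n = 150; E_i = n·p_i = [28.12, 18.75, 28.12, 37.50, 28.12, 9.38]
χ² = (31−28.12)²/28.12 + (25−18.75)²/18.75 + (32−28.12)²/28.12 + (6−37.50)²/37.50 + (19−28.12)²/28.12 + (37−9.38)²/9.38 = 113.7333
df = 5

test statistic = 113.733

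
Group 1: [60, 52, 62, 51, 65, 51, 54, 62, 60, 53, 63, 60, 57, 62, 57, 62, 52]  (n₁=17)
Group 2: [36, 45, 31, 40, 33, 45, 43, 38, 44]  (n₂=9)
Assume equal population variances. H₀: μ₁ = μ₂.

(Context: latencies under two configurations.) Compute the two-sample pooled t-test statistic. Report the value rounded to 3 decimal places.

x̄₁=57.824, s₁=4.760, n₁=17
x̄₂=39.444, s₂=5.270, n₂=9
s_p² = [16·4.760² + 8·5.270²]/24 = 24.3622
SE = √(s_p²·(1/17+1/9)) = 2.0347
t = (57.824−39.444)/2.0347 = 9.0328
df = 24

test statistic = 9.033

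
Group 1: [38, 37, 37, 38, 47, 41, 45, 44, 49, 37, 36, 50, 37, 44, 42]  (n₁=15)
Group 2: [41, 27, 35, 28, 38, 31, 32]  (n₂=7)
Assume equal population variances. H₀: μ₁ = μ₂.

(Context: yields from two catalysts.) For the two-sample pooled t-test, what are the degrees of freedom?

degrees of freedom = 20

df = n₁ + n₂ − 2 = 15 + 7 − 2 = 20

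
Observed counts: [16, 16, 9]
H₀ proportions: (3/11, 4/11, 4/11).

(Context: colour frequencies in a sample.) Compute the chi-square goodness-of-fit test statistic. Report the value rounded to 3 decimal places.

test statistic = 4.498

n = 41; E_i = n·p_i = [11.18, 14.91, 14.91]
χ² = (16−11.18)²/11.18 + (16−14.91)²/14.91 + (9−14.91)²/14.91 = 4.4980
df = 2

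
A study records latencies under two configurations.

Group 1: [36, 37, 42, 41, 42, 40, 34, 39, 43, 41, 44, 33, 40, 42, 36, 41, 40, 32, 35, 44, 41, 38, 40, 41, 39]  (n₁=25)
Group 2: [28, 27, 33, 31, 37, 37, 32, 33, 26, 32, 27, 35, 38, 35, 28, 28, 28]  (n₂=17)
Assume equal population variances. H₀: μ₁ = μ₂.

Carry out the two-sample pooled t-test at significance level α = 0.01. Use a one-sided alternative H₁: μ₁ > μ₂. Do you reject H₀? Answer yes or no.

x̄₁=39.240, s₁=3.320, n₁=25
x̄₂=31.471, s₂=3.970, n₂=17
s_p² = [24·3.320² + 16·3.970²]/40 = 12.9199
SE = √(s_p²·(1/25+1/17)) = 1.1300
t = (39.240−31.471)/1.1300 = 6.8759
df = 40
p-value (one-sided, H₁ greater) = 0.00000
At α=0.01: p < α → reject H₀

reject H₀: yes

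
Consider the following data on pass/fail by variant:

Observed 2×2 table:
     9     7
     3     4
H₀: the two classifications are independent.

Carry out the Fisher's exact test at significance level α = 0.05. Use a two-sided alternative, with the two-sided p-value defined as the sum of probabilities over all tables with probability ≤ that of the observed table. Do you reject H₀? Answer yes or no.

reject H₀: no

Margins: r₁=16, r₂=7, c₁=12, c₂=11, n=23
p_obs = C(16,9)·C(7,3)/C(23,12); sum pmf over tables with pmf ≤ p_obs
p-value (two-sided) = 0.66685
At α=0.05: p ≥ α → fail to reject H₀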